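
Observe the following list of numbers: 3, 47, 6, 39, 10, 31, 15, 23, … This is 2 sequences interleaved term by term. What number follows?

The terms cycle through 2 interleaved subsequences.
Track A is 3, 6, 10, 15, which is triangular numbers starting at T_2.
Track B is 47, 39, 31, 23, which is linear: a_n = 55 − 8·n.
Position 9 → track A, term 5 = 21.

21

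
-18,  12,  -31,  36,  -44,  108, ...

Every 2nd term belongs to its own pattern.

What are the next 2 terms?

-57, 324

Positions 1, 3, 5, … form one subsequence and positions 2, 4, 6, … form another.
Track A: -18, -31, -44 — linear: a_n = -5 − 13·n.
Track B: 12, 36, 108 — geometric with ratio 3.
Position 7 falls in track A as its term 4, giving -57.
Term 8 comes from track B (its 4th entry): 324.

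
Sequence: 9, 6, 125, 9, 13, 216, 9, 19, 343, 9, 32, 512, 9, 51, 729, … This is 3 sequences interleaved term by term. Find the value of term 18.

1000

Taking every 3rd term gives 3 separate tracks.
Track A: 9, 9, 9, 9, 9 (always 9).
Track B: 6, 13, 19, 32, 51 (a Fibonacci-like recurrence a_n = a_{n-1} + a_{n-2}).
Track C: 125, 216, 343, 512, 729 (consecutive cubes n³ from n = 5).
Position 18 falls in track C as its term 6, giving 1000.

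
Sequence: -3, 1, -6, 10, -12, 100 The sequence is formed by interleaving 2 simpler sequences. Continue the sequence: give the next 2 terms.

-24, 1000

Split by position mod 2 into 2 tracks.
Subsequence A is -3, -6, -12, which is multiplying by 2 each time.
Subsequence B is 1, 10, 100, which is powers of 10.
The 7th slot belongs to subsequence A; its 4th term is -24.
Position 8 → subsequence B, term 4 = 1000.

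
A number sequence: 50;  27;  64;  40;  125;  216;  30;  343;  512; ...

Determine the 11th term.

Positions follow the repeating pattern ABB; grouping by letter gives 2 tracks.
Track A is 50, 40, 30, which is arithmetic, step −10.
Track B is 27, 64, 125, 216, 343, 512, which is the cubes 3³, 4³, 5³, ….
Position 11 → track B, term 7 = 729.

729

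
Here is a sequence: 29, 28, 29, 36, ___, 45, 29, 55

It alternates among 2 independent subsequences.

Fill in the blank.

Split by position mod 2 into 2 tracks.
Subsequence A is 29, 29, ?, 29, which is the constant sequence 29.
Subsequence B is 28, 36, 45, 55, which is triangular numbers n(n+1)/2 for n = 7, 8, ….
So the missing entry in subsequence A is 29.

29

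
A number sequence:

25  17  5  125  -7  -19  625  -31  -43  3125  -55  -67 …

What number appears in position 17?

Positions follow the repeating pattern ABB; grouping by letter gives 2 tracks.
Stream A: 25, 125, 625, 3125 — successive powers of 5.
Stream B: 17, 5, -7, -19, -31, -43, -55, -67 — linear: a_n = 29 − 12·n.
The 17th slot belongs to stream B; its 11th term is -103.

-103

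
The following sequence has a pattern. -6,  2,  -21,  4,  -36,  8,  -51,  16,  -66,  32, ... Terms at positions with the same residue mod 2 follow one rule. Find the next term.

Split by position mod 2 into 2 tracks.
Stream A: -6, -21, -36, -51, -66 (arithmetic with common difference −15).
Stream B: 2, 4, 8, 16, 32 (geometric with ratio 2).
Position 11 falls in stream A as its term 6, giving -81.

-81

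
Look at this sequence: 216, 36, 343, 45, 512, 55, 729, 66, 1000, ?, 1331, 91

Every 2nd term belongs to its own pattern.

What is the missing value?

Split by position mod 2 into 2 tracks.
Stream A = 216, 343, 512, 729, 1000, 1331: consecutive cubes n³ from n = 6.
Stream B = 36, 45, 55, 66, ?, 91: the triangular numbers T_8, T_9, ….
So the missing entry in stream B is 78.

78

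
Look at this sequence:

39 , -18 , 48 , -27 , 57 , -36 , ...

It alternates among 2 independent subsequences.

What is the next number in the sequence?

66

Odd-indexed and even-indexed terms follow separate rules.
Track A: 39, 48, 57 — adding 9 each time.
Track B: -18, -27, -36 — subtracting 9 each time.
Position 7 falls in track A as its term 4, giving 66.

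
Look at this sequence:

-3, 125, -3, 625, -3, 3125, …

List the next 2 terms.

-3, 15625

Split by position mod 2 into 2 tracks.
Subsequence A: -3, -3, -3 (always -3).
Subsequence B: 125, 625, 3125 (successive powers of 5).
Position 7 falls in subsequence A as its term 4, giving -3.
Position 8 falls in subsequence B as its term 4, giving 15625.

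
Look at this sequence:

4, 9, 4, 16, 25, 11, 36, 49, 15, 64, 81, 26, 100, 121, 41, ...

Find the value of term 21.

The slot pattern repeats as AAB (period 3), so there are 2 interleaved tracks.
Track A: 4, 9, 16, 25, 36, 49, 64, 81, 100, 121 — the squares 2², 3², 4², ….
Track B: 4, 11, 15, 26, 41 — a Fibonacci-like recurrence a_n = a_{n-1} + a_{n-2}.
Position 21 falls in track B as its term 7, giving 108.

108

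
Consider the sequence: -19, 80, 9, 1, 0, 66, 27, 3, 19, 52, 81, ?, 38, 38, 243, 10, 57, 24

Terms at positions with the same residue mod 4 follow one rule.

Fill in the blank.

Split by position mod 4: positions 1, 5, 9, … form one track, and each other residue class forms its own.
Track A is -19, 0, 19, 38, 57, which is adding 19 each time.
Track B is 80, 66, 52, 38, 24, which is subtracting 14 each time.
Track C is 9, 27, 81, 243, which is powers of 3.
Track D is 1, 3, ?, 10, which is triangular numbers n(n+1)/2 for n = 1, 2, ….
The gap is track D's term 3; the rule gives 6.

6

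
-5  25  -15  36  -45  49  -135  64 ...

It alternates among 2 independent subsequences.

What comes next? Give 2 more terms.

Taking every 2nd term gives 2 separate tracks.
Track A: -5, -15, -45, -135 (multiplying by 3 each time).
Track B: 25, 36, 49, 64 (consecutive squares n² from n = 5).
The 9th slot belongs to track A; its 5th term is -405.
Position 10 falls in track B as its term 5, giving 81.

-405, 81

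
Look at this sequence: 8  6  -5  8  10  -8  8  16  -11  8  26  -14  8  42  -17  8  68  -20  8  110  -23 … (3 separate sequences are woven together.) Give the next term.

8

Read the sequence 3 terms at a time; column i is its own pattern.
Subsequence A is 8, 8, 8, 8, 8, 8, 8, which is constant 8.
Subsequence B is 6, 10, 16, 26, 42, 68, 110, which is each term equals the sum of the previous two.
Subsequence C is -5, -8, -11, -14, -17, -20, -23, which is linear: a_n = -2 − 3·n.
Position 22 → subsequence A, term 8 = 8.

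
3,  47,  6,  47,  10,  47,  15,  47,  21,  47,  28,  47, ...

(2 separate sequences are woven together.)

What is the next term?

Odd-indexed and even-indexed terms follow separate rules.
Stream A: 3, 6, 10, 15, 21, 28 — the triangular numbers T_2, T_3, ….
Stream B: 47, 47, 47, 47, 47, 47 — constant 47.
Position 13 falls in stream A as its term 7, giving 36.

36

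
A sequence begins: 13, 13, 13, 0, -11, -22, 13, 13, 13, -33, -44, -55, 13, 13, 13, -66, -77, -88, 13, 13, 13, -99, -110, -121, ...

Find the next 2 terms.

13, 13

Positions follow the repeating pattern AAABBB; grouping by letter gives 2 tracks.
Subsequence A is 13, 13, 13, 13, 13, 13, 13, 13, 13, 13, 13, 13, which is constant 13.
Subsequence B is 0, -11, -22, -33, -44, -55, -66, -77, -88, -99, -110, -121, which is linear: a_n = 11 − 11·n.
The 25th slot belongs to subsequence A; its 13th term is 13.
Position 26 → subsequence A, term 14 = 13.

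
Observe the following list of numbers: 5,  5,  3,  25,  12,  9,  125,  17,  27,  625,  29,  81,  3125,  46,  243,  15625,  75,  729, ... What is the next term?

The terms cycle through 3 interleaved subsequences.
Track A: 5, 25, 125, 625, 3125, 15625 (geometric, ×5 each step).
Track B: 5, 12, 17, 29, 46, 75 (each term equals the sum of the previous two).
Track C: 3, 9, 27, 81, 243, 729 (powers of 3).
Position 19 falls in track A as its term 7, giving 78125.

78125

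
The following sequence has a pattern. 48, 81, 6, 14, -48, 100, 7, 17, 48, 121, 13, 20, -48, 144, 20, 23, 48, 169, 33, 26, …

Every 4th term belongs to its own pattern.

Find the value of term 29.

-48

The terms cycle through 4 interleaved subsequences.
Track A: 48, -48, 48, -48, 48 (oscillating between 48 and -48).
Track B: 81, 100, 121, 144, 169 (the squares 9², 10², 11², …).
Track C: 6, 7, 13, 20, 33 (each term equals the sum of the previous two).
Track D: 14, 17, 20, 23, 26 (arithmetic, step +3).
The 29th slot belongs to track A; its 8th term is -48.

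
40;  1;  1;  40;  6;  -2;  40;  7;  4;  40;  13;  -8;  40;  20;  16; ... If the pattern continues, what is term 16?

The terms cycle through 3 interleaved subsequences.
Subsequence A = 40, 40, 40, 40, 40: always 40.
Subsequence B = 1, 6, 7, 13, 20: a Fibonacci-like recurrence a_n = a_{n-1} + a_{n-2}.
Subsequence C = 1, -2, 4, -8, 16: geometric with ratio -2.
The 16th slot belongs to subsequence A; its 6th term is 40.

40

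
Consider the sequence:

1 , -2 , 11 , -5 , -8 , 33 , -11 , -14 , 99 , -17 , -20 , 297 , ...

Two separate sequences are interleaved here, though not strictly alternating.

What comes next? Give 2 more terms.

Positions follow the repeating pattern AAB; grouping by letter gives 2 tracks.
Track A: 1, -2, -5, -8, -11, -14, -17, -20 (linear: a_n = 4 − 3·n).
Track B: 11, 33, 99, 297 (a geometric progression (common ratio 3)).
The 13th slot belongs to track A; its 9th term is -23.
Term 14 comes from track A (its 10th entry): -26.

-23, -26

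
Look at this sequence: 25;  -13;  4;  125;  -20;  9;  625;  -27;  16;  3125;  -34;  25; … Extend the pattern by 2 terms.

Split by position mod 3: positions 1, 4, 7, … form one track, and each other residue class forms its own.
Track A = 25, 125, 625, 3125: successive powers of 5.
Track B = -13, -20, -27, -34: arithmetic, step −7.
Track C = 4, 9, 16, 25: consecutive squares n² from n = 2.
Position 13 → track A, term 5 = 15625.
The 14th slot belongs to track B; its 5th term is -41.

15625, -41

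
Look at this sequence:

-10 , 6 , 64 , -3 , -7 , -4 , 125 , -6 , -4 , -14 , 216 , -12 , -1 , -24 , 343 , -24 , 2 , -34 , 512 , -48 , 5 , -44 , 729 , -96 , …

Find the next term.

8

Taking every 4th term gives 4 separate tracks.
Subsequence A: -10, -7, -4, -1, 2, 5 — adding 3 each time.
Subsequence B: 6, -4, -14, -24, -34, -44 — subtracting 10 each time.
Subsequence C: 64, 125, 216, 343, 512, 729 — the cubes 4³, 5³, 6³, ….
Subsequence D: -3, -6, -12, -24, -48, -96 — a geometric progression (common ratio 2).
Term 25 comes from subsequence A (its 7th entry): 8.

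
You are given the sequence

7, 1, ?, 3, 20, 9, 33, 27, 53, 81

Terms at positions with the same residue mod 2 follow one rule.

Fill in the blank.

13

Positions 1, 3, 5, … form one subsequence and positions 2, 4, 6, … form another.
Stream A: 7, ?, 20, 33, 53 — Fibonacci-style (each term is the sum of the two before it).
Stream B: 1, 3, 9, 27, 81 — powers 3^0, 3^1, 3^2, ….
Stream A's pattern makes the blank 13.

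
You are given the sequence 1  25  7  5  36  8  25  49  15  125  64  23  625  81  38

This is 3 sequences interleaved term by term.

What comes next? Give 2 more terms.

Split by position mod 3: positions 1, 4, 7, … form one track, and each other residue class forms its own.
Stream A: 1, 5, 25, 125, 625 (successive powers of 5).
Stream B: 25, 36, 49, 64, 81 (perfect squares starting at 5²).
Stream C: 7, 8, 15, 23, 38 (Fibonacci-style (each term is the sum of the two before it)).
Position 16 → stream A, term 6 = 3125.
Position 17 falls in stream B as its term 6, giving 100.

3125, 100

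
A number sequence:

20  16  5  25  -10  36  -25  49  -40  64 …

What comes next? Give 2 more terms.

-55, 81

Split by position mod 2 into 2 tracks.
Stream A is 20, 5, -10, -25, -40, which is arithmetic, step −15.
Stream B is 16, 25, 36, 49, 64, which is consecutive squares n² from n = 4.
Position 11 falls in stream A as its term 6, giving -55.
Position 12 falls in stream B as its term 6, giving 81.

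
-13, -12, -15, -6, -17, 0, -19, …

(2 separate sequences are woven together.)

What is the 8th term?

6

The terms cycle through 2 interleaved subsequences.
Track A is -13, -15, -17, -19, which is arithmetic with common difference −2.
Track B is -12, -6, 0, which is linear: a_n = -18 + 6·n.
Position 8 falls in track B as its term 4, giving 6.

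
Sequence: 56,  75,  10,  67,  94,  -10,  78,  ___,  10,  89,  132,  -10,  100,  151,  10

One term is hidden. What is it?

Split by position mod 3: positions 1, 4, 7, … form one track, and each other residue class forms its own.
Track A: 56, 67, 78, 89, 100. Arithmetic with common difference +11.
Track B: 75, 94, ?, 132, 151. Adding 19 each time.
Track C: 10, -10, 10, -10, 10. The oscillation 10·(−1)^(n+1).
Filling track B at index 3 by its rule yields 113.

113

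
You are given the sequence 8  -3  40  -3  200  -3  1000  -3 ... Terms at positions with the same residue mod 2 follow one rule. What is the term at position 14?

-3

Split by position mod 2 into 2 tracks.
Track A is 8, 40, 200, 1000, which is geometric, ×5 each step.
Track B is -3, -3, -3, -3, which is constant -3.
Position 14 falls in track B as its term 7, giving -3.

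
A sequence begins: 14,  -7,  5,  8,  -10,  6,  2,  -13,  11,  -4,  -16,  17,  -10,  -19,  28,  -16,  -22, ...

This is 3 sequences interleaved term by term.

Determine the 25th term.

-34

Split by position mod 3 into 3 tracks.
Stream A is 14, 8, 2, -4, -10, -16, which is linear: a_n = 20 − 6·n.
Stream B is -7, -10, -13, -16, -19, -22, which is arithmetic, step −3.
Stream C is 5, 6, 11, 17, 28, which is each term equals the sum of the previous two.
The 25th slot belongs to stream A; its 9th term is -34.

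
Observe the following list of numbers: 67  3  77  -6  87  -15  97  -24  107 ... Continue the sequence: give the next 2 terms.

Positions 1, 3, 5, … form one subsequence and positions 2, 4, 6, … form another.
Track A: 67, 77, 87, 97, 107 — adding 10 each time.
Track B: 3, -6, -15, -24 — linear: a_n = 12 − 9·n.
The 10th slot belongs to track B; its 5th term is -33.
The 11th slot belongs to track A; its 6th term is 117.

-33, 117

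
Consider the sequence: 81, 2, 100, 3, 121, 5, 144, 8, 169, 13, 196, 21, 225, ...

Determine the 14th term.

34

The terms cycle through 2 interleaved subsequences.
Track A: 81, 100, 121, 144, 169, 196, 225 — the squares 9², 10², 11², ….
Track B: 2, 3, 5, 8, 13, 21 — a Fibonacci-like recurrence a_n = a_{n-1} + a_{n-2}.
Position 14 → track B, term 7 = 34.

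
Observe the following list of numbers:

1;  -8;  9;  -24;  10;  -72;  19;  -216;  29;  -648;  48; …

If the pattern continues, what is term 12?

-1944

Odd-indexed and even-indexed terms follow separate rules.
Track A = 1, 9, 10, 19, 29, 48: each term equals the sum of the previous two.
Track B = -8, -24, -72, -216, -648: geometric with ratio 3.
Term 12 comes from track B (its 6th entry): -1944.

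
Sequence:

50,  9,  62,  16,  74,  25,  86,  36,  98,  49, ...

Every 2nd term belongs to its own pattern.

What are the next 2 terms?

The terms cycle through 2 interleaved subsequences.
Subsequence A = 50, 62, 74, 86, 98: arithmetic, step +12.
Subsequence B = 9, 16, 25, 36, 49: perfect squares starting at 3².
Term 11 comes from subsequence A (its 6th entry): 110.
Position 12 → subsequence B, term 6 = 64.

110, 64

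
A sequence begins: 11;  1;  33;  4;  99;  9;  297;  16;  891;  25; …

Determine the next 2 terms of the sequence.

2673, 36

The terms cycle through 2 interleaved subsequences.
Track A: 11, 33, 99, 297, 891 (multiplying by 3 each time).
Track B: 1, 4, 9, 16, 25 (the squares 1², 2², 3², …).
Position 11 falls in track A as its term 6, giving 2673.
Term 12 comes from track B (its 6th entry): 36.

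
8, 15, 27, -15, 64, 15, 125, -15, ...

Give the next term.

216

Taking every 2nd term gives 2 separate tracks.
Track A: 8, 27, 64, 125 (perfect cubes starting at 2³).
Track B: 15, -15, 15, -15 (alternating ±15).
The 9th slot belongs to track A; its 5th term is 216.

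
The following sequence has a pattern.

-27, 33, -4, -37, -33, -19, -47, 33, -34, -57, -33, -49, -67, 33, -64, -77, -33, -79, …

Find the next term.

The terms cycle through 3 interleaved subsequences.
Track A: -27, -37, -47, -57, -67, -77 (arithmetic with common difference −10).
Track B: 33, -33, 33, -33, 33, -33 (alternating ±33).
Track C: -4, -19, -34, -49, -64, -79 (linear: a_n = 11 − 15·n).
Position 19 falls in track A as its term 7, giving -87.

-87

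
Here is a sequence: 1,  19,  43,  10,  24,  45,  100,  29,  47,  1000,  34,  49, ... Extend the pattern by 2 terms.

Split by position mod 3: positions 1, 4, 7, … form one track, and each other residue class forms its own.
Stream A is 1, 10, 100, 1000, which is powers 10^0, 10^1, 10^2, ….
Stream B is 19, 24, 29, 34, which is arithmetic with common difference +5.
Stream C is 43, 45, 47, 49, which is adding 2 each time.
Position 13 → stream A, term 5 = 10000.
Position 14 → stream B, term 5 = 39.

10000, 39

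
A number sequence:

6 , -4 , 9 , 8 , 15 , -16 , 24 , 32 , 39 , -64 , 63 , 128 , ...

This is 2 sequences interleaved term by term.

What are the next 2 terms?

Taking every 2nd term gives 2 separate tracks.
Track A: 6, 9, 15, 24, 39, 63 (a Fibonacci-like recurrence a_n = a_{n-1} + a_{n-2}).
Track B: -4, 8, -16, 32, -64, 128 (a geometric progression (common ratio -2)).
The 13th slot belongs to track A; its 7th term is 102.
Term 14 comes from track B (its 7th entry): -256.

102, -256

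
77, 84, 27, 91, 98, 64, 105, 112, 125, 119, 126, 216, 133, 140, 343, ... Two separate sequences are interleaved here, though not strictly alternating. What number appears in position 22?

Positions follow the repeating pattern AAB; grouping by letter gives 2 tracks.
Track A: 77, 84, 91, 98, 105, 112, 119, 126, 133, 140 (arithmetic, step +7).
Track B: 27, 64, 125, 216, 343 (perfect cubes starting at 3³).
Position 22 falls in track A as its term 15, giving 175.

175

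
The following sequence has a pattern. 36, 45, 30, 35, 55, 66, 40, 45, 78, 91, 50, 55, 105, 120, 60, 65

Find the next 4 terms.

The slot pattern repeats as AABB (period 4), so there are 2 interleaved tracks.
Track A is 36, 45, 55, 66, 78, 91, 105, 120, which is triangular numbers n(n+1)/2 for n = 8, 9, ….
Track B is 30, 35, 40, 45, 50, 55, 60, 65, which is adding 5 each time.
The 17th slot belongs to track A; its 9th term is 136.
The 18th slot belongs to track A; its 10th term is 153.
Position 19 → track B, term 9 = 70.
Position 20 → track B, term 10 = 75.

136, 153, 70, 75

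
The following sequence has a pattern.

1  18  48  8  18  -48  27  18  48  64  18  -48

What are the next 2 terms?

125, 18

The terms cycle through 3 interleaved subsequences.
Subsequence A: 1, 8, 27, 64 — perfect cubes starting at 1³.
Subsequence B: 18, 18, 18, 18 — constant 18.
Subsequence C: 48, -48, 48, -48 — alternating ±48.
The 13th slot belongs to subsequence A; its 5th term is 125.
Position 14 falls in subsequence B as its term 5, giving 18.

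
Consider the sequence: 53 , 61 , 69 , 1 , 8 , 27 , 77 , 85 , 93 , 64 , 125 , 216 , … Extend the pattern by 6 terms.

The slot pattern repeats as AAABBB (period 6), so there are 2 interleaved tracks.
Track A is 53, 61, 69, 77, 85, 93, which is linear: a_n = 45 + 8·n.
Track B is 1, 8, 27, 64, 125, 216, which is consecutive cubes n³ from n = 1.
Position 13 → track A, term 7 = 101.
Term 14 comes from track A (its 8th entry): 109.
Position 15 falls in track A as its term 9, giving 117.
Position 16 falls in track B as its term 7, giving 343.
The 17th slot belongs to track B; its 8th term is 512.
Position 18 → track B, term 9 = 729.

101, 109, 117, 343, 512, 729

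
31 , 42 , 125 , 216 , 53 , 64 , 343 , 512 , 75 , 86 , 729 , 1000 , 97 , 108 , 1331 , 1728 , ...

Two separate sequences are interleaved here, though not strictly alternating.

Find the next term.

119

Positions follow the repeating pattern AABB; grouping by letter gives 2 tracks.
Track A is 31, 42, 53, 64, 75, 86, 97, 108, which is adding 11 each time.
Track B is 125, 216, 343, 512, 729, 1000, 1331, 1728, which is the cubes 5³, 6³, 7³, ….
Term 17 comes from track A (its 9th entry): 119.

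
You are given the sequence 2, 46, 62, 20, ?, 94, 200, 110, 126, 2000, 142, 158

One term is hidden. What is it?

Reading positions in blocks of 3 reveals the pattern ABB — 2 tracks woven together.
Track A: 2, 20, 200, 2000 (geometric, ×10 each step).
Track B: 46, 62, ?, 94, 110, 126, 142, 158 (arithmetic, step +16).
Track B's pattern makes the blank 78.

78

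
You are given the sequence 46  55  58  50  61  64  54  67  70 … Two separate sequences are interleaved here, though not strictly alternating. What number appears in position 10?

Reading positions in blocks of 3 reveals the pattern ABB — 2 tracks woven together.
Subsequence A: 46, 50, 54. Linear: a_n = 42 + 4·n.
Subsequence B: 55, 58, 61, 64, 67, 70. Linear: a_n = 52 + 3·n.
Position 10 → subsequence A, term 4 = 58.

58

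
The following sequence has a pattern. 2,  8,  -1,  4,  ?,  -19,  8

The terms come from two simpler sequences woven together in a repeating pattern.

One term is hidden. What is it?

Positions follow the repeating pattern ABB; grouping by letter gives 2 tracks.
Stream A: 2, 4, 8 (powers 2^1, 2^2, 2^3, …).
Stream B: 8, -1, ?, -19 (subtracting 9 each time).
Stream B's pattern makes the blank -10.

-10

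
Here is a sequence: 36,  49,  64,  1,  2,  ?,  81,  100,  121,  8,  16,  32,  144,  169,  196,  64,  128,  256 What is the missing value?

4

Positions follow the repeating pattern AAABBB; grouping by letter gives 2 tracks.
Subsequence A: 36, 49, 64, 81, 100, 121, 144, 169, 196. Perfect squares starting at 6².
Subsequence B: 1, 2, ?, 8, 16, 32, 64, 128, 256. Powers of 2.
Subsequence B's pattern makes the blank 4.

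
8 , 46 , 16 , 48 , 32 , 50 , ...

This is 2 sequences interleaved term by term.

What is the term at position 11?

Split by position mod 2 into 2 tracks.
Subsequence A: 8, 16, 32. Powers 2^3, 2^4, 2^5, ….
Subsequence B: 46, 48, 50. Linear: a_n = 44 + 2·n.
Term 11 comes from subsequence A (its 6th entry): 256.

256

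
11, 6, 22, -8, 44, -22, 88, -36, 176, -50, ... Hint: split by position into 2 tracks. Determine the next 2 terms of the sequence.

Split by position mod 2 into 2 tracks.
Track A: 11, 22, 44, 88, 176 (a geometric progression (common ratio 2)).
Track B: 6, -8, -22, -36, -50 (subtracting 14 each time).
The 11th slot belongs to track A; its 6th term is 352.
Term 12 comes from track B (its 6th entry): -64.

352, -64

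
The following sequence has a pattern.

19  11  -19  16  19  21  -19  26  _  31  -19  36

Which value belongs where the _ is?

Split by position mod 2 into 2 tracks.
Track A: 19, -19, 19, -19, ?, -19 (alternating ±19).
Track B: 11, 16, 21, 26, 31, 36 (arithmetic, step +5).
The gap is track A's term 5; the rule gives 19.

19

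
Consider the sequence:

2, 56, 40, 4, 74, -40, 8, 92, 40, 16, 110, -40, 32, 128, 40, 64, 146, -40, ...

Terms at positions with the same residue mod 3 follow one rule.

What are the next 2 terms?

128, 164

The terms cycle through 3 interleaved subsequences.
Stream A is 2, 4, 8, 16, 32, 64, which is powers 2^1, 2^2, 2^3, ….
Stream B is 56, 74, 92, 110, 128, 146, which is adding 18 each time.
Stream C is 40, -40, 40, -40, 40, -40, which is oscillating between 40 and -40.
Position 19 falls in stream A as its term 7, giving 128.
The 20th slot belongs to stream B; its 7th term is 164.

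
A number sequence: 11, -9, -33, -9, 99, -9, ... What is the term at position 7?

Taking every 2nd term gives 2 separate tracks.
Subsequence A: 11, -33, 99. Geometric with ratio -3.
Subsequence B: -9, -9, -9. Always -9.
Position 7 → subsequence A, term 4 = -297.

-297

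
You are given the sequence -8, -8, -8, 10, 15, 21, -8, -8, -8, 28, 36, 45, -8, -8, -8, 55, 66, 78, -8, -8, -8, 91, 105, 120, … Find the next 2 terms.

-8, -8

Positions follow the repeating pattern AAABBB; grouping by letter gives 2 tracks.
Subsequence A: -8, -8, -8, -8, -8, -8, -8, -8, -8, -8, -8, -8. Always -8.
Subsequence B: 10, 15, 21, 28, 36, 45, 55, 66, 78, 91, 105, 120. Triangular numbers n(n+1)/2 for n = 4, 5, ….
Position 25 → subsequence A, term 13 = -8.
The 26th slot belongs to subsequence A; its 14th term is -8.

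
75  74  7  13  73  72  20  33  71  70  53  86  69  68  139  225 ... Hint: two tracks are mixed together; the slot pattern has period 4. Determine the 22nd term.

64

Reading positions in blocks of 4 reveals the pattern AABB — 2 tracks woven together.
Subsequence A: 75, 74, 73, 72, 71, 70, 69, 68 (arithmetic, step −1).
Subsequence B: 7, 13, 20, 33, 53, 86, 139, 225 (Fibonacci-style (each term is the sum of the two before it)).
Position 22 → subsequence A, term 12 = 64.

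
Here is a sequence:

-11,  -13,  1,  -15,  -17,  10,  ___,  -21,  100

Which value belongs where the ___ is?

Positions follow the repeating pattern AAB; grouping by letter gives 2 tracks.
Subsequence A: -11, -13, -15, -17, ?, -21 (arithmetic, step −2).
Subsequence B: 1, 10, 100 (successive powers of 10).
Subsequence A's pattern makes the blank -19.

-19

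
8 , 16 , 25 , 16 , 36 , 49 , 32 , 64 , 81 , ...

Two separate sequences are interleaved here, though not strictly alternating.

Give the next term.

64

The slot pattern repeats as ABB (period 3), so there are 2 interleaved tracks.
Track A = 8, 16, 32: successive powers of 2.
Track B = 16, 25, 36, 49, 64, 81: perfect squares starting at 4².
The 10th slot belongs to track A; its 4th term is 64.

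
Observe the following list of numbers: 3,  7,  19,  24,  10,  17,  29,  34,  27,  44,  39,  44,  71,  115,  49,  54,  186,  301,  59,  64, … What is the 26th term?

Positions follow the repeating pattern AABB; grouping by letter gives 2 tracks.
Stream A: 3, 7, 10, 17, 27, 44, 71, 115, 186, 301 (a Fibonacci-like recurrence a_n = a_{n-1} + a_{n-2}).
Stream B: 19, 24, 29, 34, 39, 44, 49, 54, 59, 64 (arithmetic with common difference +5).
Position 26 falls in stream A as its term 14, giving 2063.

2063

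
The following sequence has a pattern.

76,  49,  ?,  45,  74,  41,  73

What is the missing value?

75

Split by position mod 2 into 2 tracks.
Subsequence A is 76, ?, 74, 73, which is arithmetic with common difference −1.
Subsequence B is 49, 45, 41, which is arithmetic, step −4.
The gap is subsequence A's term 2; the rule gives 75.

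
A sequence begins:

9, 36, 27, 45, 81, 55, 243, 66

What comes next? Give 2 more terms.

Split by position mod 2 into 2 tracks.
Track A = 9, 27, 81, 243: successive powers of 3.
Track B = 36, 45, 55, 66: the triangular numbers T_8, T_9, ….
The 9th slot belongs to track A; its 5th term is 729.
The 10th slot belongs to track B; its 5th term is 78.

729, 78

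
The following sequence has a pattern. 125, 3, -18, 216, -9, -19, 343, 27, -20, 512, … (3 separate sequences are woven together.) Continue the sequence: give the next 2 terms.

-81, -21

The terms cycle through 3 interleaved subsequences.
Track A: 125, 216, 343, 512 (perfect cubes starting at 5³).
Track B: 3, -9, 27 (geometric with ratio -3).
Track C: -18, -19, -20 (linear: a_n = -17 − n).
Term 11 comes from track B (its 4th entry): -81.
Position 12 → track C, term 4 = -21.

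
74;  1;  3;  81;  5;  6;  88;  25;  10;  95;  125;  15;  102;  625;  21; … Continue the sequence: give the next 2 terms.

109, 3125

Split by position mod 3 into 3 tracks.
Track A is 74, 81, 88, 95, 102, which is adding 7 each time.
Track B is 1, 5, 25, 125, 625, which is successive powers of 5.
Track C is 3, 6, 10, 15, 21, which is triangular numbers starting at T_2.
The 16th slot belongs to track A; its 6th term is 109.
Position 17 → track B, term 6 = 3125.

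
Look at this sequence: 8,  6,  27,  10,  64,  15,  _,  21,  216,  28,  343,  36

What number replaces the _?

125

Odd-indexed and even-indexed terms follow separate rules.
Track A: 8, 27, 64, ?, 216, 343 — consecutive cubes n³ from n = 2.
Track B: 6, 10, 15, 21, 28, 36 — the triangular numbers T_3, T_4, ….
So the missing entry in track A is 125.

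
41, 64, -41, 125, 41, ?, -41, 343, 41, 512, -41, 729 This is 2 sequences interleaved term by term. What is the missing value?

Taking every 2nd term gives 2 separate tracks.
Subsequence A is 41, -41, 41, -41, 41, -41, which is oscillating between 41 and -41.
Subsequence B is 64, 125, ?, 343, 512, 729, which is the cubes 4³, 5³, 6³, ….
So the missing entry in subsequence B is 216.

216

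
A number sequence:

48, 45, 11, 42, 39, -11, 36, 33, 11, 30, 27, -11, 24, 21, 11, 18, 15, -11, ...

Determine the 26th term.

-3

Reading positions in blocks of 3 reveals the pattern AAB — 2 tracks woven together.
Stream A = 48, 45, 42, 39, 36, 33, 30, 27, 24, 21, 18, 15: linear: a_n = 51 − 3·n.
Stream B = 11, -11, 11, -11, 11, -11: alternating ±11.
The 26th slot belongs to stream A; its 18th term is -3.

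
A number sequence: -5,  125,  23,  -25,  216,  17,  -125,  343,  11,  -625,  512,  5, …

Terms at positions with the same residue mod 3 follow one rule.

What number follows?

-3125

Split by position mod 3 into 3 tracks.
Subsequence A is -5, -25, -125, -625, which is geometric with ratio 5.
Subsequence B is 125, 216, 343, 512, which is the cubes 5³, 6³, 7³, ….
Subsequence C is 23, 17, 11, 5, which is subtracting 6 each time.
The 13th slot belongs to subsequence A; its 5th term is -3125.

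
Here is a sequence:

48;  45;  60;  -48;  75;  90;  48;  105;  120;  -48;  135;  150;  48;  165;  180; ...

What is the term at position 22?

-48

Positions follow the repeating pattern ABB; grouping by letter gives 2 tracks.
Track A: 48, -48, 48, -48, 48. Alternating ±48.
Track B: 45, 60, 75, 90, 105, 120, 135, 150, 165, 180. Linear: a_n = 30 + 15·n.
Position 22 → track A, term 8 = -48.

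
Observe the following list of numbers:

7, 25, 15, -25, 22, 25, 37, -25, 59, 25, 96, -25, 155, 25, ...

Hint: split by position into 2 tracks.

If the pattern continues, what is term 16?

The terms cycle through 2 interleaved subsequences.
Track A: 7, 15, 22, 37, 59, 96, 155. Each term equals the sum of the previous two.
Track B: 25, -25, 25, -25, 25, -25, 25. Oscillating between 25 and -25.
Position 16 falls in track B as its term 8, giving -25.

-25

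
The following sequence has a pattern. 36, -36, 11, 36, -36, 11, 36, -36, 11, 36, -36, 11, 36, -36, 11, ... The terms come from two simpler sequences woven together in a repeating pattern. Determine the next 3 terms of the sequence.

Positions follow the repeating pattern AAB; grouping by letter gives 2 tracks.
Track A: 36, -36, 36, -36, 36, -36, 36, -36, 36, -36. The oscillation 36·(−1)^(n+1).
Track B: 11, 11, 11, 11, 11. The constant sequence 11.
Term 16 comes from track A (its 11th entry): 36.
Position 17 → track A, term 12 = -36.
Term 18 comes from track B (its 6th entry): 11.

36, -36, 11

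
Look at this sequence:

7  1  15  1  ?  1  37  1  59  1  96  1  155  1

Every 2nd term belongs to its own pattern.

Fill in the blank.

22

Split by position mod 2 into 2 tracks.
Stream A = 7, 15, ?, 37, 59, 96, 155: a Fibonacci-like recurrence a_n = a_{n-1} + a_{n-2}.
Stream B = 1, 1, 1, 1, 1, 1, 1: always 1.
Stream A's pattern makes the blank 22.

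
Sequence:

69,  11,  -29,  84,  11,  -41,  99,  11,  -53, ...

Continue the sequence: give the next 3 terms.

Read the sequence 3 terms at a time; column i is its own pattern.
Track A: 69, 84, 99 — arithmetic with common difference +15.
Track B: 11, 11, 11 — constant 11.
Track C: -29, -41, -53 — subtracting 12 each time.
The 10th slot belongs to track A; its 4th term is 114.
Position 11 → track B, term 4 = 11.
Position 12 falls in track C as its term 4, giving -65.

114, 11, -65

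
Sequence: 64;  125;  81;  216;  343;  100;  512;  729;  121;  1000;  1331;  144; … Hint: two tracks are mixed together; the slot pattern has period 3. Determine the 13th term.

1728

Reading positions in blocks of 3 reveals the pattern AAB — 2 tracks woven together.
Track A: 64, 125, 216, 343, 512, 729, 1000, 1331 (perfect cubes starting at 4³).
Track B: 81, 100, 121, 144 (the squares 9², 10², 11², …).
Position 13 → track A, term 9 = 1728.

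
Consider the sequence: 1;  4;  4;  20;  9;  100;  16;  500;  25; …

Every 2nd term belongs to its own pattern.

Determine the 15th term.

The terms cycle through 2 interleaved subsequences.
Subsequence A: 1, 4, 9, 16, 25. Consecutive squares n² from n = 1.
Subsequence B: 4, 20, 100, 500. A geometric progression (common ratio 5).
Term 15 comes from subsequence A (its 8th entry): 64.

64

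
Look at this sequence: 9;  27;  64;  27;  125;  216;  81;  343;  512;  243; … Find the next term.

729

Positions follow the repeating pattern ABB; grouping by letter gives 2 tracks.
Track A = 9, 27, 81, 243: successive powers of 3.
Track B = 27, 64, 125, 216, 343, 512: consecutive cubes n³ from n = 3.
The 11th slot belongs to track B; its 7th term is 729.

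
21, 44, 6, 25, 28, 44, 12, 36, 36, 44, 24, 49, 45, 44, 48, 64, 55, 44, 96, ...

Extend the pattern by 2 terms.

Split by position mod 4: positions 1, 5, 9, … form one track, and each other residue class forms its own.
Track A: 21, 28, 36, 45, 55 (triangular numbers starting at T_6).
Track B: 44, 44, 44, 44, 44 (the constant sequence 44).
Track C: 6, 12, 24, 48, 96 (a geometric progression (common ratio 2)).
Track D: 25, 36, 49, 64 (the squares 5², 6², 7², …).
Position 20 falls in track D as its term 5, giving 81.
Position 21 → track A, term 6 = 66.

81, 66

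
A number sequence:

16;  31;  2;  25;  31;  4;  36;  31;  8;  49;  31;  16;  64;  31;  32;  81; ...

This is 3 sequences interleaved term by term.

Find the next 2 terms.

31, 64

Read the sequence 3 terms at a time; column i is its own pattern.
Track A: 16, 25, 36, 49, 64, 81 (perfect squares starting at 4²).
Track B: 31, 31, 31, 31, 31 (the constant sequence 31).
Track C: 2, 4, 8, 16, 32 (successive powers of 2).
Position 17 → track B, term 6 = 31.
Term 18 comes from track C (its 6th entry): 64.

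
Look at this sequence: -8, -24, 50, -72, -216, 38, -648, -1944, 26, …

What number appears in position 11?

-17496

The slot pattern repeats as AAB (period 3), so there are 2 interleaved tracks.
Track A = -8, -24, -72, -216, -648, -1944: geometric with ratio 3.
Track B = 50, 38, 26: arithmetic, step −12.
The 11th slot belongs to track A; its 8th term is -17496.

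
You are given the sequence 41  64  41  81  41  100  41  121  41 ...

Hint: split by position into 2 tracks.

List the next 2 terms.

144, 41

Taking every 2nd term gives 2 separate tracks.
Track A: 41, 41, 41, 41, 41. The constant sequence 41.
Track B: 64, 81, 100, 121. Consecutive squares n² from n = 8.
The 10th slot belongs to track B; its 5th term is 144.
The 11th slot belongs to track A; its 6th term is 41.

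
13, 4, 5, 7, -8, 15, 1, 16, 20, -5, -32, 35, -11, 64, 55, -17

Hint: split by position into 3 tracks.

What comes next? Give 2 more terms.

Taking every 3rd term gives 3 separate tracks.
Stream A: 13, 7, 1, -5, -11, -17 (arithmetic with common difference −6).
Stream B: 4, -8, 16, -32, 64 (a geometric progression (common ratio -2)).
Stream C: 5, 15, 20, 35, 55 (each term equals the sum of the previous two).
The 17th slot belongs to stream B; its 6th term is -128.
Position 18 falls in stream C as its term 6, giving 90.

-128, 90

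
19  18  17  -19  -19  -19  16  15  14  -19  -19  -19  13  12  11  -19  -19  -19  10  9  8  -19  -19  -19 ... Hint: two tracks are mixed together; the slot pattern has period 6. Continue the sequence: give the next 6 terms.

The slot pattern repeats as AAABBB (period 6), so there are 2 interleaved tracks.
Stream A: 19, 18, 17, 16, 15, 14, 13, 12, 11, 10, 9, 8 — linear: a_n = 20 − n.
Stream B: -19, -19, -19, -19, -19, -19, -19, -19, -19, -19, -19, -19 — constant -19.
Position 25 falls in stream A as its term 13, giving 7.
Term 26 comes from stream A (its 14th entry): 6.
Position 27 falls in stream A as its term 15, giving 5.
Position 28 falls in stream B as its term 13, giving -19.
Position 29 → stream B, term 14 = -19.
Term 30 comes from stream B (its 15th entry): -19.

7, 6, 5, -19, -19, -19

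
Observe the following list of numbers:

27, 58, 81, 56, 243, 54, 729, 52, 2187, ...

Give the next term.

50

The terms cycle through 2 interleaved subsequences.
Track A is 27, 81, 243, 729, 2187, which is powers of 3.
Track B is 58, 56, 54, 52, which is subtracting 2 each time.
Position 10 → track B, term 5 = 50.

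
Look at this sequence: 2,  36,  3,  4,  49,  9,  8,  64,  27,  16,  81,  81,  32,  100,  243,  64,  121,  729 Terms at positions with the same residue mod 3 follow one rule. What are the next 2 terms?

Read the sequence 3 terms at a time; column i is its own pattern.
Track A = 2, 4, 8, 16, 32, 64: a geometric progression (common ratio 2).
Track B = 36, 49, 64, 81, 100, 121: the squares 6², 7², 8², ….
Track C = 3, 9, 27, 81, 243, 729: powers of 3.
The 19th slot belongs to track A; its 7th term is 128.
Position 20 → track B, term 7 = 144.

128, 144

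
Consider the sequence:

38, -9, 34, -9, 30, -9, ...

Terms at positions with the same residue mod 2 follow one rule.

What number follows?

Odd-indexed and even-indexed terms follow separate rules.
Track A is 38, 34, 30, which is arithmetic, step −4.
Track B is -9, -9, -9, which is always -9.
The 7th slot belongs to track A; its 4th term is 26.

26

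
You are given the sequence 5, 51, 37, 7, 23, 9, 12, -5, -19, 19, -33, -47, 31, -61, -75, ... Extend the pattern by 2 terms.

50, -89

The slot pattern repeats as ABB (period 3), so there are 2 interleaved tracks.
Track A is 5, 7, 12, 19, 31, which is a Fibonacci-like recurrence a_n = a_{n-1} + a_{n-2}.
Track B is 51, 37, 23, 9, -5, -19, -33, -47, -61, -75, which is arithmetic with common difference −14.
Position 16 → track A, term 6 = 50.
Position 17 → track B, term 11 = -89.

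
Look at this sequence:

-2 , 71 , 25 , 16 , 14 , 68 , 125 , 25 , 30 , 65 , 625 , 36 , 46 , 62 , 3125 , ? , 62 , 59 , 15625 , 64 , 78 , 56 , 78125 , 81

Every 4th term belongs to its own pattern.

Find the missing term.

Split by position mod 4 into 4 tracks.
Track A: -2, 14, 30, 46, 62, 78. Arithmetic with common difference +16.
Track B: 71, 68, 65, 62, 59, 56. Arithmetic with common difference −3.
Track C: 25, 125, 625, 3125, 15625, 78125. Powers of 5.
Track D: 16, 25, 36, ?, 64, 81. Consecutive squares n² from n = 4.
The gap is track D's term 4; the rule gives 49.

49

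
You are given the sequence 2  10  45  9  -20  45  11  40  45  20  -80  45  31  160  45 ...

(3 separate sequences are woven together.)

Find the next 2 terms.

51, -320

Split by position mod 3: positions 1, 4, 7, … form one track, and each other residue class forms its own.
Track A is 2, 9, 11, 20, 31, which is a Fibonacci-like recurrence a_n = a_{n-1} + a_{n-2}.
Track B is 10, -20, 40, -80, 160, which is geometric, ×-2 each step.
Track C is 45, 45, 45, 45, 45, which is always 45.
Term 16 comes from track A (its 6th entry): 51.
Position 17 → track B, term 6 = -320.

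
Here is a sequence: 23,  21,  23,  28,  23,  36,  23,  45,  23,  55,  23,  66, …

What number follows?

The terms cycle through 2 interleaved subsequences.
Track A: 23, 23, 23, 23, 23, 23 (always 23).
Track B: 21, 28, 36, 45, 55, 66 (the triangular numbers T_6, T_7, …).
Position 13 falls in track A as its term 7, giving 23.

23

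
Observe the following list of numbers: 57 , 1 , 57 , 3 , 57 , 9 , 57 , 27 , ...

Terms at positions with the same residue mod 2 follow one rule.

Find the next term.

57

Odd-indexed and even-indexed terms follow separate rules.
Track A = 57, 57, 57, 57: the constant sequence 57.
Track B = 1, 3, 9, 27: successive powers of 3.
The 9th slot belongs to track A; its 5th term is 57.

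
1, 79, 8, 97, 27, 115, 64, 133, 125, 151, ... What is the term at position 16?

205

Positions 1, 3, 5, … form one subsequence and positions 2, 4, 6, … form another.
Track A = 1, 8, 27, 64, 125: perfect cubes starting at 1³.
Track B = 79, 97, 115, 133, 151: linear: a_n = 61 + 18·n.
The 16th slot belongs to track B; its 8th term is 205.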